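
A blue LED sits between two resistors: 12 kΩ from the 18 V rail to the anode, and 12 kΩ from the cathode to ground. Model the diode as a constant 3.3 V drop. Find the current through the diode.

The two resistors are in series with the diode, so KVL gives 18 = I·12 + 3.3 + I·12.
I = (18 − 3.3) / (12 + 12) kΩ = 14.7 / 24 = 0.612 mA.

I ≈ 0.61 mA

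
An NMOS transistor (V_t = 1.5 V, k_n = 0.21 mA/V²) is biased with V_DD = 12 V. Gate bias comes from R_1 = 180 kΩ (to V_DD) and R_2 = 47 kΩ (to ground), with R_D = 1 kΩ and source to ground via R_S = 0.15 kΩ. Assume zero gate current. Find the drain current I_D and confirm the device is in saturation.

V_G = V_DD·R_2/(R_1+R_2) = 12×47/227 = 2.48 V.
Assume saturation: I_D = (k_n/2)(V_GS − V_t)² with V_GS = V_G − I_D·R_S = 2.48 − 0.15·I_D.
Substituting gives 0.00236·I_D² − 1.03·I_D + 0.102 = 0, with roots I_D = 0.0987 or 436 mA.
The root I_D = 436 mA gives V_GS = -63 V ≤ V_t, so take I_D = 0.0987 mA.
Then V_GS = 2.47 V and V_DS = V_DD − I_D(R_D+R_S) = 12 − 0.0987×1.15 = 11.9 V.
Saturation requires V_DS ≥ V_GS − V_t = 0.97 V; 11.9 ≥ 0.97 ✓.

I_D ≈ 0.099 mA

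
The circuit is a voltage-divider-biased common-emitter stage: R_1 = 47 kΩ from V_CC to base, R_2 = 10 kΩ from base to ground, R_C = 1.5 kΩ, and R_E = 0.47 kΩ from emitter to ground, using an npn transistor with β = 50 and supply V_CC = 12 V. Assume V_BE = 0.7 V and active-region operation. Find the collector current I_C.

I_C ≈ 2.2 mA

Thevenize the base divider: V_Th = V_CC·R_2/(R_1+R_2) = 12×10/57 = 2.11 V, R_Th = R_1‖R_2 = 8.25 kΩ.
Base-emitter loop: V_Th = I_B·R_Th + V_BE + (β+1)I_B·R_E, so I_B = (2.11 − 0.7) / (8.25 + 51×0.47) = 0.0436 mA.
I_C = β·I_B = 50×0.0436 = 2.18 mA, and I_E = (β+1)I_B = 2.22 mA.
V_CE = V_CC − I_C·R_C − I_E·R_E = 12 − 2.18×1.5 − 2.22×0.47 = 7.68 V.
V_CE = 7.68 V > 0.2 V confirms active-region operation.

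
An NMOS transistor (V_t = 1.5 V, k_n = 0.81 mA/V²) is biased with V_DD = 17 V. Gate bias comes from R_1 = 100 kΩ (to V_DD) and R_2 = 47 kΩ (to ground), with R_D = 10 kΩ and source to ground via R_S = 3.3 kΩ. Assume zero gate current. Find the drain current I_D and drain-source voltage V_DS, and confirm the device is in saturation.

V_G = V_DD·R_2/(R_1+R_2) = 17×47/147 = 5.44 V.
Assume saturation: I_D = (k_n/2)(V_GS − V_t)² with V_GS = V_G − I_D·R_S = 5.44 − 3.3·I_D.
Substituting gives 4.41·I_D² − 11.5·I_D + 6.27 = 0, with roots I_D = 0.774 or 1.84 mA.
The root I_D = 1.84 mA gives V_GS = -0.63 V ≤ V_t, so take I_D = 0.774 mA.
Then V_GS = 2.88 V and V_DS = V_DD − I_D(R_D+R_S) = 17 − 0.774×13.3 = 6.71 V.
Saturation requires V_DS ≥ V_GS − V_t = 1.38 V; 6.71 ≥ 1.38 ✓.

I_D ≈ 0.77 mA, V_DS ≈ 6.7 V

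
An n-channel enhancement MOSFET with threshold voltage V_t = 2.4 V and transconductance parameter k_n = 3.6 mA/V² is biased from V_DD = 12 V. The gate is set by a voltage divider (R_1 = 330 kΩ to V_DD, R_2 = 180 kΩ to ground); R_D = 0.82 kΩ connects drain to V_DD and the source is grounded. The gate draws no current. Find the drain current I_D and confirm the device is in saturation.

I_D ≈ 6.1 mA

V_G = V_DD·R_2/(R_1+R_2) = 12×180/510 = 4.24 V. With the source grounded, V_GS = V_G = 4.24 V.
Assume saturation: I_D = (k_n/2)(V_GS − V_t)² = (3.6/2)×(4.24 − 2.4)² = 1.8×1.84² = 6.06 mA.
V_DS = V_DD − I_D·R_D = 12 − 6.06×0.82 = 7.03 V.
Saturation requires V_DS ≥ V_GS − V_t = 1.84 V; 7.03 ≥ 1.84 ✓.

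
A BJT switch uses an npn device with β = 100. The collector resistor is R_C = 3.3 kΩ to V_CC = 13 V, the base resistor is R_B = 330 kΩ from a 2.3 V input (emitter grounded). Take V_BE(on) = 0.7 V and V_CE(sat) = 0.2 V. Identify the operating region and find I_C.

Assume active. Base-emitter loop: I_B = (V_BB − V_BE)/R_B = (2.3 − 0.7)/330 = 0.00485 mA.
I_C = β·I_B = 100×0.00485 = 0.485 mA.
V_CE = V_CC − I_C·R_C = 13 − 0.485×3.3 = 11.4 V > V_CE(sat), so the active-region assumption holds.

active; I_C ≈ 0.48 mA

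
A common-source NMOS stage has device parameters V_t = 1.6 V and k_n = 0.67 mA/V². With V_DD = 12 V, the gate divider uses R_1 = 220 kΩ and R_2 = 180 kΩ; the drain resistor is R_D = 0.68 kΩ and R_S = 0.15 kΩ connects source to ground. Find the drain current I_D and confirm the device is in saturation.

V_G = V_DD·R_2/(R_1+R_2) = 12×180/400 = 5.4 V.
Assume saturation: I_D = (k_n/2)(V_GS − V_t)² with V_GS = V_G − I_D·R_S = 5.4 − 0.15·I_D.
Substituting gives 0.00754·I_D² − 1.38·I_D + 4.84 = 0, with roots I_D = 3.57 or 180 mA.
The root I_D = 180 mA gives V_GS = -21.6 V ≤ V_t, so take I_D = 3.57 mA.
Then V_GS = 4.86 V and V_DS = V_DD − I_D(R_D+R_S) = 12 − 3.57×0.83 = 9.04 V.
Saturation requires V_DS ≥ V_GS − V_t = 3.26 V; 9.04 ≥ 3.26 ✓.

I_D ≈ 3.6 mA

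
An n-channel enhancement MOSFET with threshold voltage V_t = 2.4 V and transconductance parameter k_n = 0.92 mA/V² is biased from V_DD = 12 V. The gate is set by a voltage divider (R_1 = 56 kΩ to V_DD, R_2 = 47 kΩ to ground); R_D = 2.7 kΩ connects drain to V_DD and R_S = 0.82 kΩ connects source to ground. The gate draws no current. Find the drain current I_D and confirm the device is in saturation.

V_G = V_DD·R_2/(R_1+R_2) = 12×47/103 = 5.48 V.
Assume saturation: I_D = (k_n/2)(V_GS − V_t)² with V_GS = V_G − I_D·R_S = 5.48 − 0.82·I_D.
Substituting gives 0.309·I_D² − 3.32·I_D + 4.35 = 0, with roots I_D = 1.53 or 9.21 mA.
The root I_D = 9.21 mA gives V_GS = -2.07 V ≤ V_t, so take I_D = 1.53 mA.
Then V_GS = 4.22 V and V_DS = V_DD − I_D(R_D+R_S) = 12 − 1.53×3.52 = 6.62 V.
Saturation requires V_DS ≥ V_GS − V_t = 1.82 V; 6.62 ≥ 1.82 ✓.

I_D ≈ 1.5 mA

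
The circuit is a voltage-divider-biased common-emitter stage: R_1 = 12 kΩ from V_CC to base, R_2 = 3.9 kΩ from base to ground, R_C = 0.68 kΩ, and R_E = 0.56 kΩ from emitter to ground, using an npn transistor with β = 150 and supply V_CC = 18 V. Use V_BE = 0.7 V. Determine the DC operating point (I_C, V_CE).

Thevenize the base divider: V_Th = V_CC·R_2/(R_1+R_2) = 18×3.9/15.9 = 4.42 V, R_Th = R_1‖R_2 = 2.94 kΩ.
Base-emitter loop: V_Th = I_B·R_Th + V_BE + (β+1)I_B·R_E, so I_B = (4.42 − 0.7) / (2.94 + 151×0.56) = 0.0425 mA.
I_C = β·I_B = 150×0.0425 = 6.37 mA, and I_E = (β+1)I_B = 6.41 mA.
V_CE = V_CC − I_C·R_C − I_E·R_E = 18 − 6.37×0.68 − 6.41×0.56 = 10.1 V.
V_CE = 10.1 V > 0.2 V confirms active-region operation.

I_C ≈ 6.4 mA, V_CE ≈ 10 V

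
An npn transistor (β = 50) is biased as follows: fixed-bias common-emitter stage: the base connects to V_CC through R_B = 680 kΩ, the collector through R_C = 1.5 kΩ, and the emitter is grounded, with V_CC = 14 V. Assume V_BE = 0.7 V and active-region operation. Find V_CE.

V_CE ≈ 13 V

Base loop: V_CC = I_B·R_B + V_BE, so I_B = (14 − 0.7)/680 kΩ = 0.0196 mA.
In the active region I_C = β·I_B = 50 × 0.0196 = 0.978 mA.
Collector loop: V_CE = V_CC − I_C·R_C = 14 − 0.978×1.5 = 12.5 V.
Since V_CE = 12.5 V > V_CE(sat) ≈ 0.2 V, the transistor is in the active region as assumed.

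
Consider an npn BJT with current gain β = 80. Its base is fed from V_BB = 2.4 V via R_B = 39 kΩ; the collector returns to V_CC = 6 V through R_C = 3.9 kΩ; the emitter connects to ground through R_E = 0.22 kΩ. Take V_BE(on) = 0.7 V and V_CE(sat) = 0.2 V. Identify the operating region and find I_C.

saturation; I_C ≈ 1.4 mA

Assume active: I_B = (2.4 − 0.7)/(39 + 81×0.22) = 0.0299 mA, I_C = β·I_B = 2.39 mA.
Then V_CE = 6 − 2.39×3.9 − 2.42×0.22 = -3.87 V < 0.2 V — the active assumption fails.
Re-solve with V_CE = 0.2 V. KCL at the emitter: V_E/R_E = (V_BB−0.7−V_E)/R_B + (V_CC−0.2−V_E)/R_C, giving V_E = 0.317 V.
I_C = (V_CC − 0.2 − V_E)/R_C = (5.8 − 0.317)/3.9 = 1.41 mA.
Check: I_B = (1.7 − 0.317)/39 = 0.0355 mA, and β·I_B = 2.84 mA > I_C, confirming saturation.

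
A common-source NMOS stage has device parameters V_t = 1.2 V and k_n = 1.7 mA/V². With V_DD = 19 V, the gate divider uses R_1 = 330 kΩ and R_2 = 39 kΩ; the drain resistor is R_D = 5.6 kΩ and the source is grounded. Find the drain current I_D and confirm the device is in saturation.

V_G = V_DD·R_2/(R_1+R_2) = 19×39/369 = 2.01 V. With the source grounded, V_GS = V_G = 2.01 V.
Assume saturation: I_D = (k_n/2)(V_GS − V_t)² = (1.7/2)×(2.01 − 1.2)² = 0.85×0.808² = 0.555 mA.
V_DS = V_DD − I_D·R_D = 19 − 0.555×5.6 = 15.9 V.
Saturation requires V_DS ≥ V_GS − V_t = 0.808 V; 15.9 ≥ 0.808 ✓.

I_D ≈ 0.56 mA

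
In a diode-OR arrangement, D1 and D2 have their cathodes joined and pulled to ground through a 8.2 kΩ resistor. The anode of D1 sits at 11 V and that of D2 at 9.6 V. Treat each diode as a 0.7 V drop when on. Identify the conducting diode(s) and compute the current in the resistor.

Only D1 conducts; I_R ≈ 1.3 mA

Assume both conduct. Then node N would need to be at both 11−0.7 = 10.3 V and 9.6−0.7 = 8.9 V, which is impossible.
Assume only D1 conducts: V_N = 11 − 0.7 = 10.3 V, so I_R = 10.3/8.2 = 1.26 mA.
Check D2: its anode-to-cathode voltage is 9.6 − 10.3 = -0.7 V < 0.7 V, so it is off. The assumption is consistent.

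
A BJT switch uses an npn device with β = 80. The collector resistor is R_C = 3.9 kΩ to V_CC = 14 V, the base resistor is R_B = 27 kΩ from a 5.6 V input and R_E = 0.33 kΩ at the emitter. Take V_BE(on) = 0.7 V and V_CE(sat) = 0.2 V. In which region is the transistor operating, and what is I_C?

Assume active: I_B = (5.6 − 0.7)/(27 + 81×0.33) = 0.0912 mA, I_C = β·I_B = 7.3 mA.
Then V_CE = 14 − 7.3×3.9 − 7.39×0.33 = -16.9 V < 0.2 V — the active assumption fails.
Re-solve with V_CE = 0.2 V. KCL at the emitter: V_E/R_E = (V_BB−0.7−V_E)/R_B + (V_CC−0.2−V_E)/R_C, giving V_E = 1.12 V.
I_C = (V_CC − 0.2 − V_E)/R_C = (13.8 − 1.12)/3.9 = 3.25 mA.
Check: I_B = (4.9 − 1.12)/27 = 0.14 mA, and β·I_B = 11.2 mA > I_C, confirming saturation.

saturation; I_C ≈ 3.3 mA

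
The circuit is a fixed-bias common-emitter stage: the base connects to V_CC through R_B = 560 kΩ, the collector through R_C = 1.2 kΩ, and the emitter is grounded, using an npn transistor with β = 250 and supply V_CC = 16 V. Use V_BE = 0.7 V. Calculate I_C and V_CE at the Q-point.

I_C ≈ 6.8 mA, V_CE ≈ 7.8 V

Base loop: V_CC = I_B·R_B + V_BE, so I_B = (16 − 0.7)/560 kΩ = 0.0273 mA.
In the active region I_C = β·I_B = 250 × 0.0273 = 6.83 mA.
Collector loop: V_CE = V_CC − I_C·R_C = 16 − 6.83×1.2 = 7.8 V.
Since V_CE = 7.8 V > V_CE(sat) ≈ 0.2 V, the transistor is in the active region as assumed.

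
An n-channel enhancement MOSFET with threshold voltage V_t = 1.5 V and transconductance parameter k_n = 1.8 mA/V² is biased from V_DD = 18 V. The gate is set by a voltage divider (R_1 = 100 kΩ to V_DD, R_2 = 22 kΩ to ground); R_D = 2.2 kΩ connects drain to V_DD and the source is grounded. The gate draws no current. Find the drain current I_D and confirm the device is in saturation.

I_D ≈ 2.7 mA

V_G = V_DD·R_2/(R_1+R_2) = 18×22/122 = 3.25 V. With the source grounded, V_GS = V_G = 3.25 V.
Assume saturation: I_D = (k_n/2)(V_GS − V_t)² = (1.8/2)×(3.25 − 1.5)² = 0.9×1.75² = 2.74 mA.
V_DS = V_DD − I_D·R_D = 18 − 2.74×2.2 = 12 V.
Saturation requires V_DS ≥ V_GS − V_t = 1.75 V; 12 ≥ 1.75 ✓.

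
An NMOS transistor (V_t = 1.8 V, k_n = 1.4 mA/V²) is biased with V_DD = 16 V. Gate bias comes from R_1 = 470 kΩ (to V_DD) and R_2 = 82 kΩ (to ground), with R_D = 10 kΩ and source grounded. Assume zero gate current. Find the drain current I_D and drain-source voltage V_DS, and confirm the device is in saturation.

V_G = V_DD·R_2/(R_1+R_2) = 16×82/552 = 2.38 V. With the source grounded, V_GS = V_G = 2.38 V.
Assume saturation: I_D = (k_n/2)(V_GS − V_t)² = (1.4/2)×(2.38 − 1.8)² = 0.7×0.577² = 0.233 mA.
V_DS = V_DD − I_D·R_D = 16 − 0.233×10 = 13.7 V.
Saturation requires V_DS ≥ V_GS − V_t = 0.577 V; 13.7 ≥ 0.577 ✓.

I_D ≈ 0.23 mA, V_DS ≈ 14 V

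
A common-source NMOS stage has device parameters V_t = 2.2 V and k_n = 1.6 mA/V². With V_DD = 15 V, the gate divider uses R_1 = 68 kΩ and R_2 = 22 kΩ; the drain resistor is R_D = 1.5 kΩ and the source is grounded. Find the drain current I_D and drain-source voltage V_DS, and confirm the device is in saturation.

V_G = V_DD·R_2/(R_1+R_2) = 15×22/90 = 3.67 V. With the source grounded, V_GS = V_G = 3.67 V.
Assume saturation: I_D = (k_n/2)(V_GS − V_t)² = (1.6/2)×(3.67 − 2.2)² = 0.8×1.47² = 1.72 mA.
V_DS = V_DD − I_D·R_D = 15 − 1.72×1.5 = 12.4 V.
Saturation requires V_DS ≥ V_GS − V_t = 1.47 V; 12.4 ≥ 1.47 ✓.

I_D ≈ 1.7 mA, V_DS ≈ 12 V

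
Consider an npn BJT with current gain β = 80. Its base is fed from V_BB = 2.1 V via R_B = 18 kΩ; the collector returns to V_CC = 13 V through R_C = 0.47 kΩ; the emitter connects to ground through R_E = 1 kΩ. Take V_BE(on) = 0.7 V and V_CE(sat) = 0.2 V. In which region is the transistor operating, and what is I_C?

active; I_C ≈ 1.1 mA

Assume active. Base-emitter loop: I_B = (V_BB − V_BE)/(R_B + (β+1)R_E) = (2.1 − 0.7)/(18 + 81×1) = 0.0141 mA.
I_C = β·I_B = 80×0.0141 = 1.13 mA.
V_CE = V_CC − I_C·R_C − I_E·R_E = 13 − 1.13×0.47 − 1.15×1 = 11.3 V > V_CE(sat), so the active-region assumption holds.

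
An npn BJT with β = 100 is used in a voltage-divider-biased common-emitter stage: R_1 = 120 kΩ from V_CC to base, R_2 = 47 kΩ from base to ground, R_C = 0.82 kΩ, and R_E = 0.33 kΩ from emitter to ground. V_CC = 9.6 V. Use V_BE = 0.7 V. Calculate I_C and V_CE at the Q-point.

Thevenize the base divider: V_Th = V_CC·R_2/(R_1+R_2) = 9.6×47/167 = 2.7 V, R_Th = R_1‖R_2 = 33.8 kΩ.
Base-emitter loop: V_Th = I_B·R_Th + V_BE + (β+1)I_B·R_E, so I_B = (2.7 − 0.7) / (33.8 + 101×0.33) = 0.0298 mA.
I_C = β·I_B = 100×0.0298 = 2.98 mA, and I_E = (β+1)I_B = 3.01 mA.
V_CE = V_CC − I_C·R_C − I_E·R_E = 9.6 − 2.98×0.82 − 3.01×0.33 = 6.16 V.
V_CE = 6.16 V > 0.2 V confirms active-region operation.

I_C ≈ 3 mA, V_CE ≈ 6.2 V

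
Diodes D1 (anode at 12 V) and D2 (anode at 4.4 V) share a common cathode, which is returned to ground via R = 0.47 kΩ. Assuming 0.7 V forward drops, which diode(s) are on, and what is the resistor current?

Assume both conduct. Then node N would need to be at both 12−0.7 = 11.3 V and 4.4−0.7 = 3.7 V, which is impossible.
Assume only D1 conducts: V_N = 12 − 0.7 = 11.3 V, so I_R = 11.3/0.47 = 24 mA.
Check D2: its anode-to-cathode voltage is 4.4 − 11.3 = -6.9 V < 0.7 V, so it is off. The assumption is consistent.

Only D1 conducts; I_R ≈ 24 mA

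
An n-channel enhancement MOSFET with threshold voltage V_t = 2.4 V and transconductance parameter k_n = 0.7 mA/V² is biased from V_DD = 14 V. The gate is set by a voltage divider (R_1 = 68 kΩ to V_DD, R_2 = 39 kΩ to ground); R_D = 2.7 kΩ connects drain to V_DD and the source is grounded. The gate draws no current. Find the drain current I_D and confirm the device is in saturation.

I_D ≈ 2.6 mA

V_G = V_DD·R_2/(R_1+R_2) = 14×39/107 = 5.1 V. With the source grounded, V_GS = V_G = 5.1 V.
Assume saturation: I_D = (k_n/2)(V_GS − V_t)² = (0.7/2)×(5.1 − 2.4)² = 0.35×2.7² = 2.56 mA.
V_DS = V_DD − I_D·R_D = 14 − 2.56×2.7 = 7.1 V.
Saturation requires V_DS ≥ V_GS − V_t = 2.7 V; 7.1 ≥ 2.7 ✓.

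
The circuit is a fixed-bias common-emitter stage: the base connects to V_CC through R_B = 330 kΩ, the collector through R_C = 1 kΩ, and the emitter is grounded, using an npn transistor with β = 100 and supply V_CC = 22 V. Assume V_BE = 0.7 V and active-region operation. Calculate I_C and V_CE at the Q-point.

Base loop: V_CC = I_B·R_B + V_BE, so I_B = (22 − 0.7)/330 kΩ = 0.0645 mA.
In the active region I_C = β·I_B = 100 × 0.0645 = 6.45 mA.
Collector loop: V_CE = V_CC − I_C·R_C = 22 − 6.45×1 = 15.5 V.
Since V_CE = 15.5 V > V_CE(sat) ≈ 0.2 V, the transistor is in the active region as assumed.

I_C ≈ 6.5 mA, V_CE ≈ 16 V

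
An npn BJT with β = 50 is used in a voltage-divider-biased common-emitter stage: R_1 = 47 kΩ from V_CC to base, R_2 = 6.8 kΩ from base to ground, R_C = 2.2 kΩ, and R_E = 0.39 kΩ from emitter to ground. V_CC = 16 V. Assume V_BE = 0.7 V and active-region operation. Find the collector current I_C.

I_C ≈ 2.6 mA

Thevenize the base divider: V_Th = V_CC·R_2/(R_1+R_2) = 16×6.8/53.8 = 2.02 V, R_Th = R_1‖R_2 = 5.94 kΩ.
Base-emitter loop: V_Th = I_B·R_Th + V_BE + (β+1)I_B·R_E, so I_B = (2.02 − 0.7) / (5.94 + 51×0.39) = 0.0512 mA.
I_C = β·I_B = 50×0.0512 = 2.56 mA, and I_E = (β+1)I_B = 2.61 mA.
V_CE = V_CC − I_C·R_C − I_E·R_E = 16 − 2.56×2.2 − 2.61×0.39 = 9.35 V.
V_CE = 9.35 V > 0.2 V confirms active-region operation.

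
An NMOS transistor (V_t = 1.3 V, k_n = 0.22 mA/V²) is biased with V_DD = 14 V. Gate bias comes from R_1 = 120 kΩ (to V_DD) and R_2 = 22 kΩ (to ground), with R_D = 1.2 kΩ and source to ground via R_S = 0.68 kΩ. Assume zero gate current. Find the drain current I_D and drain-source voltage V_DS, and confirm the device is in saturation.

V_G = V_DD·R_2/(R_1+R_2) = 14×22/142 = 2.17 V.
Assume saturation: I_D = (k_n/2)(V_GS − V_t)² with V_GS = V_G − I_D·R_S = 2.17 − 0.68·I_D.
Substituting gives 0.0509·I_D² − 1.13·I_D + 0.0831 = 0, with roots I_D = 0.0738 or 22.1 mA.
The root I_D = 22.1 mA gives V_GS = -12.9 V ≤ V_t, so take I_D = 0.0738 mA.
Then V_GS = 2.12 V and V_DS = V_DD − I_D(R_D+R_S) = 14 − 0.0738×1.88 = 13.9 V.
Saturation requires V_DS ≥ V_GS − V_t = 0.819 V; 13.9 ≥ 0.819 ✓.

I_D ≈ 0.074 mA, V_DS ≈ 14 V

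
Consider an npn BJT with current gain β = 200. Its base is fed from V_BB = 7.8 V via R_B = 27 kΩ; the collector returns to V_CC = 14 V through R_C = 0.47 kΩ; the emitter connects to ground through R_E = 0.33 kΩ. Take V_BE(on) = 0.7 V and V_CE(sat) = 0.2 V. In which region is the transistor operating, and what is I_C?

Assume active. Base-emitter loop: I_B = (V_BB − V_BE)/(R_B + (β+1)R_E) = (7.8 − 0.7)/(27 + 201×0.33) = 0.0761 mA.
I_C = β·I_B = 200×0.0761 = 15.2 mA.
V_CE = V_CC − I_C·R_C − I_E·R_E = 14 − 15.2×0.47 − 15.3×0.33 = 1.8 V > V_CE(sat), so the active-region assumption holds.

active; I_C ≈ 15 mA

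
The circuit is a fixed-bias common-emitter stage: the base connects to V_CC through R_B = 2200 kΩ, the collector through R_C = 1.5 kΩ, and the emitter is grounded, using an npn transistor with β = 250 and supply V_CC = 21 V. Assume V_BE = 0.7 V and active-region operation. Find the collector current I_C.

Base loop: V_CC = I_B·R_B + V_BE, so I_B = (21 − 0.7)/2200 kΩ = 0.00923 mA.
In the active region I_C = β·I_B = 250 × 0.00923 = 2.31 mA.
Collector loop: V_CE = V_CC − I_C·R_C = 21 − 2.31×1.5 = 17.5 V.
Since V_CE = 17.5 V > V_CE(sat) ≈ 0.2 V, the transistor is in the active region as assumed.

I_C ≈ 2.3 mA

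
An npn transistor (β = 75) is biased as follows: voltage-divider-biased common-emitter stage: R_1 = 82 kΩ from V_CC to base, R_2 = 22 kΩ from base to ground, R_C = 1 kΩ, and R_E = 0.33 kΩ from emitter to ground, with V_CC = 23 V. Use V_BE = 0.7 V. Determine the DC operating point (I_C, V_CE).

I_C ≈ 7.4 mA, V_CE ≈ 13 V

Thevenize the base divider: V_Th = V_CC·R_2/(R_1+R_2) = 23×22/104 = 4.87 V, R_Th = R_1‖R_2 = 17.3 kΩ.
Base-emitter loop: V_Th = I_B·R_Th + V_BE + (β+1)I_B·R_E, so I_B = (4.87 − 0.7) / (17.3 + 76×0.33) = 0.0982 mA.
I_C = β·I_B = 75×0.0982 = 7.36 mA, and I_E = (β+1)I_B = 7.46 mA.
V_CE = V_CC − I_C·R_C − I_E·R_E = 23 − 7.36×1 − 7.46×0.33 = 13.2 V.
V_CE = 13.2 V > 0.2 V confirms active-region operation.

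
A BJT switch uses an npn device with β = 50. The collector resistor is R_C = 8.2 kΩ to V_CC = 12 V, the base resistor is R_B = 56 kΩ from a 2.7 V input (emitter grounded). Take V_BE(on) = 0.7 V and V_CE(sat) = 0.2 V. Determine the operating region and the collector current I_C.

saturation; I_C ≈ 1.4 mA

Assume active: I_B = (2.7 − 0.7)/56 = 0.0357 mA, giving I_C = β·I_B = 1.79 mA.
But then V_CE = 12 − 1.79×8.2 = -2.64 V < V_CE(sat) = 0.2 V — impossible in the active region.
So the transistor is saturated. With V_CE = 0.2 V, I_C = (V_CC − 0.2)/R_C = 11.8/8.2 = 1.44 mA.
Check: β·I_B = 1.79 mA > I_C = 1.44 mA, confirming saturation.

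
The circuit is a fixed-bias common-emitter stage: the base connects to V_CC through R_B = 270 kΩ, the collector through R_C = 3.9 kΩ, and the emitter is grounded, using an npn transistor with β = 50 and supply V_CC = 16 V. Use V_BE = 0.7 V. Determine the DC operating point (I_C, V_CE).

Base loop: V_CC = I_B·R_B + V_BE, so I_B = (16 − 0.7)/270 kΩ = 0.0567 mA.
In the active region I_C = β·I_B = 50 × 0.0567 = 2.83 mA.
Collector loop: V_CE = V_CC − I_C·R_C = 16 − 2.83×3.9 = 4.95 V.
Since V_CE = 4.95 V > V_CE(sat) ≈ 0.2 V, the transistor is in the active region as assumed.

I_C ≈ 2.8 mA, V_CE ≈ 4.9 V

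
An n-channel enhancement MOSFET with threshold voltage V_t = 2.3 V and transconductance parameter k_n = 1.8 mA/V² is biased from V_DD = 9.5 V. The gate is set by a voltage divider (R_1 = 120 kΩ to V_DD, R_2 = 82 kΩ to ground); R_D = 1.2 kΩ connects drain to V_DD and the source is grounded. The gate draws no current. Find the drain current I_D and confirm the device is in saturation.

V_G = V_DD·R_2/(R_1+R_2) = 9.5×82/202 = 3.86 V. With the source grounded, V_GS = V_G = 3.86 V.
Assume saturation: I_D = (k_n/2)(V_GS − V_t)² = (1.8/2)×(3.86 − 2.3)² = 0.9×1.56² = 2.18 mA.
V_DS = V_DD − I_D·R_D = 9.5 − 2.18×1.2 = 6.88 V.
Saturation requires V_DS ≥ V_GS − V_t = 1.56 V; 6.88 ≥ 1.56 ✓.

I_D ≈ 2.2 mA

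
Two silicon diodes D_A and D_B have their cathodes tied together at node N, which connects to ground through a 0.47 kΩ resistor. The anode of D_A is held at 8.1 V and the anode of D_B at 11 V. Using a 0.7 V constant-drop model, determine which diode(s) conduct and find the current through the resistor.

Only D_B conducts; I_R ≈ 22 mA

Assume both conduct. Then node N would need to be at both 8.1−0.7 = 7.4 V and 11−0.7 = 10.3 V, which is impossible.
Assume only D_B conducts: V_N = 11 − 0.7 = 10.3 V, so I_R = 10.3/0.47 = 21.9 mA.
Check D_A: its anode-to-cathode voltage is 8.1 − 10.3 = -2.2 V < 0.7 V, so it is off. The assumption is consistent.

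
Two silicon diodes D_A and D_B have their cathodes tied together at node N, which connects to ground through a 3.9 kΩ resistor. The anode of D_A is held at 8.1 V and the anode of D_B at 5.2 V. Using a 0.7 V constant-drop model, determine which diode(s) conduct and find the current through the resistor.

Only D_A conducts; I_R ≈ 1.9 mA

Assume both conduct. Then node N would need to be at both 8.1−0.7 = 7.4 V and 5.2−0.7 = 4.5 V, which is impossible.
Assume only D_A conducts: V_N = 8.1 − 0.7 = 7.4 V, so I_R = 7.4/3.9 = 1.9 mA.
Check D_B: its anode-to-cathode voltage is 5.2 − 7.4 = -2.2 V < 0.7 V, so it is off. The assumption is consistent.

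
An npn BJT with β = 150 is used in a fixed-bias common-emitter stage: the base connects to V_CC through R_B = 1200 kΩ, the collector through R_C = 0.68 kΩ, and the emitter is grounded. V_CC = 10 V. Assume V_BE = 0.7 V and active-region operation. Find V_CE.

Base loop: V_CC = I_B·R_B + V_BE, so I_B = (10 − 0.7)/1200 kΩ = 0.00775 mA.
In the active region I_C = β·I_B = 150 × 0.00775 = 1.16 mA.
Collector loop: V_CE = V_CC − I_C·R_C = 10 − 1.16×0.68 = 9.21 V.
Since V_CE = 9.21 V > V_CE(sat) ≈ 0.2 V, the transistor is in the active region as assumed.

V_CE ≈ 9.2 V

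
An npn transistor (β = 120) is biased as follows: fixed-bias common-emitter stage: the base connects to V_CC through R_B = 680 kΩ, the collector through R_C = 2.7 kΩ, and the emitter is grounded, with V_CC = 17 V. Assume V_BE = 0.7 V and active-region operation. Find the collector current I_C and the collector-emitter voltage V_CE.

Base loop: V_CC = I_B·R_B + V_BE, so I_B = (17 − 0.7)/680 kΩ = 0.024 mA.
In the active region I_C = β·I_B = 120 × 0.024 = 2.88 mA.
Collector loop: V_CE = V_CC − I_C·R_C = 17 − 2.88×2.7 = 9.23 V.
Since V_CE = 9.23 V > V_CE(sat) ≈ 0.2 V, the transistor is in the active region as assumed.

I_C ≈ 2.9 mA, V_CE ≈ 9.2 V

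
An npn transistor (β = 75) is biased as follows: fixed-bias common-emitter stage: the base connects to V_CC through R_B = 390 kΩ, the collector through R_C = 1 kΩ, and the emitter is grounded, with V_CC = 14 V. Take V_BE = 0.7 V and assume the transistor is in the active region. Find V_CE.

V_CE ≈ 11 V

Base loop: V_CC = I_B·R_B + V_BE, so I_B = (14 − 0.7)/390 kΩ = 0.0341 mA.
In the active region I_C = β·I_B = 75 × 0.0341 = 2.56 mA.
Collector loop: V_CE = V_CC − I_C·R_C = 14 − 2.56×1 = 11.4 V.
Since V_CE = 11.4 V > V_CE(sat) ≈ 0.2 V, the transistor is in the active region as assumed.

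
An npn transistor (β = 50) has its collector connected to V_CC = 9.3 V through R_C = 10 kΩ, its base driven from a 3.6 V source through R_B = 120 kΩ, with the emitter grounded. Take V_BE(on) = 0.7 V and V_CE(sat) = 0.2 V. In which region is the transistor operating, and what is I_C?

Assume active: I_B = (3.6 − 0.7)/120 = 0.0242 mA, giving I_C = β·I_B = 1.21 mA.
But then V_CE = 9.3 − 1.21×10 = -2.78 V < V_CE(sat) = 0.2 V — impossible in the active region.
So the transistor is saturated. With V_CE = 0.2 V, I_C = (V_CC − 0.2)/R_C = 9.1/10 = 0.91 mA.
Check: β·I_B = 1.21 mA > I_C = 0.91 mA, confirming saturation.

saturation; I_C ≈ 0.91 mA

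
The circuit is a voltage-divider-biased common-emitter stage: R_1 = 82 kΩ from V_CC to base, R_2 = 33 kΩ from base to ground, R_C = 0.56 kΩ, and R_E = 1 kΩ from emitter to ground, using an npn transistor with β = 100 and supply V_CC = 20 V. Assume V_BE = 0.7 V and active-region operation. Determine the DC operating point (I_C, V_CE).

I_C ≈ 4 mA, V_CE ≈ 14 V

Thevenize the base divider: V_Th = V_CC·R_2/(R_1+R_2) = 20×33/115 = 5.74 V, R_Th = R_1‖R_2 = 23.5 kΩ.
Base-emitter loop: V_Th = I_B·R_Th + V_BE + (β+1)I_B·R_E, so I_B = (5.74 − 0.7) / (23.5 + 101×1) = 0.0405 mA.
I_C = β·I_B = 100×0.0405 = 4.05 mA, and I_E = (β+1)I_B = 4.09 mA.
V_CE = V_CC − I_C·R_C − I_E·R_E = 20 − 4.05×0.56 − 4.09×1 = 13.6 V.
V_CE = 13.6 V > 0.2 V confirms active-region operation.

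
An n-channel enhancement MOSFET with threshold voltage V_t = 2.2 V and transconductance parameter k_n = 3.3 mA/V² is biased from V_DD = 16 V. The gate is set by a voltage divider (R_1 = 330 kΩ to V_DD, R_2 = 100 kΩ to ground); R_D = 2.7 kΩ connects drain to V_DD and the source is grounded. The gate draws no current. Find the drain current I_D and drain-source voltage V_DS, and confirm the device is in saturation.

V_G = V_DD·R_2/(R_1+R_2) = 16×100/430 = 3.72 V. With the source grounded, V_GS = V_G = 3.72 V.
Assume saturation: I_D = (k_n/2)(V_GS − V_t)² = (3.3/2)×(3.72 − 2.2)² = 1.65×1.52² = 3.82 mA.
V_DS = V_DD − I_D·R_D = 16 − 3.82×2.7 = 5.69 V.
Saturation requires V_DS ≥ V_GS − V_t = 1.52 V; 5.69 ≥ 1.52 ✓.

I_D ≈ 3.8 mA, V_DS ≈ 5.7 V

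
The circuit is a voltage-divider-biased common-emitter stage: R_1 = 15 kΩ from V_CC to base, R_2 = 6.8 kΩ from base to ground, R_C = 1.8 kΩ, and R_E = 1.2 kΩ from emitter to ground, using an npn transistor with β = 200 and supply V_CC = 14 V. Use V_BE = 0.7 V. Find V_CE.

Thevenize the base divider: V_Th = V_CC·R_2/(R_1+R_2) = 14×6.8/21.8 = 4.37 V, R_Th = R_1‖R_2 = 4.68 kΩ.
Base-emitter loop: V_Th = I_B·R_Th + V_BE + (β+1)I_B·R_E, so I_B = (4.37 − 0.7) / (4.68 + 201×1.2) = 0.0149 mA.
I_C = β·I_B = 200×0.0149 = 2.98 mA, and I_E = (β+1)I_B = 3 mA.
V_CE = V_CC − I_C·R_C − I_E·R_E = 14 − 2.98×1.8 − 3×1.2 = 5.03 V.
V_CE = 5.03 V > 0.2 V confirms active-region operation.

V_CE ≈ 5 V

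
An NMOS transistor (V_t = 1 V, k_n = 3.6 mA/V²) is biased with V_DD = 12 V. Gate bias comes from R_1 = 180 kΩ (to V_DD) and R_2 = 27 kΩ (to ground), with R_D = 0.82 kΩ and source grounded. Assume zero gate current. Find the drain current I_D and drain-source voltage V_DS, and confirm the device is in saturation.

I_D ≈ 0.58 mA, V_DS ≈ 12 V

V_G = V_DD·R_2/(R_1+R_2) = 12×27/207 = 1.57 V. With the source grounded, V_GS = V_G = 1.57 V.
Assume saturation: I_D = (k_n/2)(V_GS − V_t)² = (3.6/2)×(1.57 − 1)² = 1.8×0.565² = 0.575 mA.
V_DS = V_DD − I_D·R_D = 12 − 0.575×0.82 = 11.5 V.
Saturation requires V_DS ≥ V_GS − V_t = 0.565 V; 11.5 ≥ 0.565 ✓.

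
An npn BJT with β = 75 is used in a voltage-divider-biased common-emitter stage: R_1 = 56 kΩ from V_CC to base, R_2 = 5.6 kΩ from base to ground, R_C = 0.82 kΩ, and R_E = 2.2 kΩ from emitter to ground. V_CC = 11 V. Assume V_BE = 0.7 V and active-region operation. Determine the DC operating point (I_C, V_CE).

I_C ≈ 0.13 mA, V_CE ≈ 11 V

Thevenize the base divider: V_Th = V_CC·R_2/(R_1+R_2) = 11×5.6/61.6 = 1 V, R_Th = R_1‖R_2 = 5.09 kΩ.
Base-emitter loop: V_Th = I_B·R_Th + V_BE + (β+1)I_B·R_E, so I_B = (1 − 0.7) / (5.09 + 76×2.2) = 0.00174 mA.
I_C = β·I_B = 75×0.00174 = 0.131 mA, and I_E = (β+1)I_B = 0.132 mA.
V_CE = V_CC − I_C·R_C − I_E·R_E = 11 − 0.131×0.82 − 0.132×2.2 = 10.6 V.
V_CE = 10.6 V > 0.2 V confirms active-region operation.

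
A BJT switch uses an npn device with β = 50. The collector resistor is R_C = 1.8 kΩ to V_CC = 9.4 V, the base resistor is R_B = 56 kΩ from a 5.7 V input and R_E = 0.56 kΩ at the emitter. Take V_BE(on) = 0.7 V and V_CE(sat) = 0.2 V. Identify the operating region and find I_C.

Assume active. Base-emitter loop: I_B = (V_BB − V_BE)/(R_B + (β+1)R_E) = (5.7 − 0.7)/(56 + 51×0.56) = 0.0591 mA.
I_C = β·I_B = 50×0.0591 = 2.96 mA.
V_CE = V_CC − I_C·R_C − I_E·R_E = 9.4 − 2.96×1.8 − 3.02×0.56 = 2.39 V > V_CE(sat), so the active-region assumption holds.

active; I_C ≈ 3 mA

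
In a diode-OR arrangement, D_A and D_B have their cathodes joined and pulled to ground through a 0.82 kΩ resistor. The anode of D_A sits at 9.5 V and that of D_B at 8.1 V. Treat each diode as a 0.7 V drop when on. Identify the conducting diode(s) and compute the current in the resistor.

Only D_A conducts; I_R ≈ 11 mA

Assume both conduct. Then node N would need to be at both 9.5−0.7 = 8.8 V and 8.1−0.7 = 7.4 V, which is impossible.
Assume only D_A conducts: V_N = 9.5 − 0.7 = 8.8 V, so I_R = 8.8/0.82 = 10.7 mA.
Check D_B: its anode-to-cathode voltage is 8.1 − 8.8 = -0.7 V < 0.7 V, so it is off. The assumption is consistent.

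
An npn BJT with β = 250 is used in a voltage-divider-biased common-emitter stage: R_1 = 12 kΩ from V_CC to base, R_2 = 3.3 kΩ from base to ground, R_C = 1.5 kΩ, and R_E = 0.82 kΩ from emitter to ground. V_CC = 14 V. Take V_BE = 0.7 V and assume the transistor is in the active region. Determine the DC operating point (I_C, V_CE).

I_C ≈ 2.8 mA, V_CE ≈ 7.5 V

Thevenize the base divider: V_Th = V_CC·R_2/(R_1+R_2) = 14×3.3/15.3 = 3.02 V, R_Th = R_1‖R_2 = 2.59 kΩ.
Base-emitter loop: V_Th = I_B·R_Th + V_BE + (β+1)I_B·R_E, so I_B = (3.02 − 0.7) / (2.59 + 251×0.82) = 0.0111 mA.
I_C = β·I_B = 250×0.0111 = 2.78 mA, and I_E = (β+1)I_B = 2.79 mA.
V_CE = V_CC − I_C·R_C − I_E·R_E = 14 − 2.78×1.5 − 2.79×0.82 = 7.54 V.
V_CE = 7.54 V > 0.2 V confirms active-region operation.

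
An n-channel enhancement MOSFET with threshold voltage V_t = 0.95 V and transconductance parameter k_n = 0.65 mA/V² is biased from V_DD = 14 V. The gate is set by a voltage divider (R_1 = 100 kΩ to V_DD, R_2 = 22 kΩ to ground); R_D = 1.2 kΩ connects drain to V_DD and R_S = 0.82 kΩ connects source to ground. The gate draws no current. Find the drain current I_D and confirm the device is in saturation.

I_D ≈ 0.46 mA

V_G = V_DD·R_2/(R_1+R_2) = 14×22/122 = 2.52 V.
Assume saturation: I_D = (k_n/2)(V_GS − V_t)² with V_GS = V_G − I_D·R_S = 2.52 − 0.82·I_D.
Substituting gives 0.219·I_D² − 1.84·I_D + 0.806 = 0, with roots I_D = 0.464 or 7.95 mA.
The root I_D = 7.95 mA gives V_GS = -4 V ≤ V_t, so take I_D = 0.464 mA.
Then V_GS = 2.14 V and V_DS = V_DD − I_D(R_D+R_S) = 14 − 0.464×2.02 = 13.1 V.
Saturation requires V_DS ≥ V_GS − V_t = 1.19 V; 13.1 ≥ 1.19 ✓.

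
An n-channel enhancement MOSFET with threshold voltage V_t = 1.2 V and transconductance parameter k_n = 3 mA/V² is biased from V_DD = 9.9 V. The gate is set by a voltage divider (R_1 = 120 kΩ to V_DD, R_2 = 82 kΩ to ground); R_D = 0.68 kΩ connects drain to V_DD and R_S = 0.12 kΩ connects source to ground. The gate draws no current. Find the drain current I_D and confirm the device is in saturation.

V_G = V_DD·R_2/(R_1+R_2) = 9.9×82/202 = 4.02 V.
Assume saturation: I_D = (k_n/2)(V_GS − V_t)² with V_GS = V_G − I_D·R_S = 4.02 − 0.12·I_D.
Substituting gives 0.0216·I_D² − 2.01·I_D + 11.9 = 0, with roots I_D = 6.35 or 86.9 mA.
The root I_D = 86.9 mA gives V_GS = -6.41 V ≤ V_t, so take I_D = 6.35 mA.
Then V_GS = 3.26 V and V_DS = V_DD − I_D(R_D+R_S) = 9.9 − 6.35×0.8 = 4.82 V.
Saturation requires V_DS ≥ V_GS − V_t = 2.06 V; 4.82 ≥ 2.06 ✓.

I_D ≈ 6.3 mA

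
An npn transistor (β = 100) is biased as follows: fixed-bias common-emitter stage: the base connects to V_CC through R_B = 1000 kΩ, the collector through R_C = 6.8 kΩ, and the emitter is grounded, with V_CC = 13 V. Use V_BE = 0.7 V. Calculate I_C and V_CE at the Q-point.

Base loop: V_CC = I_B·R_B + V_BE, so I_B = (13 − 0.7)/1000 kΩ = 0.0123 mA.
In the active region I_C = β·I_B = 100 × 0.0123 = 1.23 mA.
Collector loop: V_CE = V_CC − I_C·R_C = 13 − 1.23×6.8 = 4.64 V.
Since V_CE = 4.64 V > V_CE(sat) ≈ 0.2 V, the transistor is in the active region as assumed.

I_C ≈ 1.2 mA, V_CE ≈ 4.6 V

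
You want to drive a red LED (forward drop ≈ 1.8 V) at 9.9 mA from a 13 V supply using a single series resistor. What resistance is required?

R ≈ 1.1 kΩ

The resistor drops V_S − V_D = 13 − 1.8 = 11.2 V at 9.9 mA.
R = 11.2 V / 9.9 mA = 1.13 kΩ.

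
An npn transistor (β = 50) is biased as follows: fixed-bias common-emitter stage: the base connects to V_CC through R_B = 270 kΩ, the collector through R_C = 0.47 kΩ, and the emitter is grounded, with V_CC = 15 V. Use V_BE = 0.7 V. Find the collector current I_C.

Base loop: V_CC = I_B·R_B + V_BE, so I_B = (15 − 0.7)/270 kΩ = 0.053 mA.
In the active region I_C = β·I_B = 50 × 0.053 = 2.65 mA.
Collector loop: V_CE = V_CC − I_C·R_C = 15 − 2.65×0.47 = 13.8 V.
Since V_CE = 13.8 V > V_CE(sat) ≈ 0.2 V, the transistor is in the active region as assumed.

I_C ≈ 2.6 mA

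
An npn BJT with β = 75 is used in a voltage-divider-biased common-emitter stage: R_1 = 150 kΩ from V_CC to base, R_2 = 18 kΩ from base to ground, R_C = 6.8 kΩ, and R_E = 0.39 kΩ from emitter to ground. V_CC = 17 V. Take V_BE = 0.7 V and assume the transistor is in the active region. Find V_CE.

Thevenize the base divider: V_Th = V_CC·R_2/(R_1+R_2) = 17×18/168 = 1.82 V, R_Th = R_1‖R_2 = 16.1 kΩ.
Base-emitter loop: V_Th = I_B·R_Th + V_BE + (β+1)I_B·R_E, so I_B = (1.82 − 0.7) / (16.1 + 76×0.39) = 0.0245 mA.
I_C = β·I_B = 75×0.0245 = 1.84 mA, and I_E = (β+1)I_B = 1.86 mA.
V_CE = V_CC − I_C·R_C − I_E·R_E = 17 − 1.84×6.8 − 1.86×0.39 = 3.76 V.
V_CE = 3.76 V > 0.2 V confirms active-region operation.

V_CE ≈ 3.8 V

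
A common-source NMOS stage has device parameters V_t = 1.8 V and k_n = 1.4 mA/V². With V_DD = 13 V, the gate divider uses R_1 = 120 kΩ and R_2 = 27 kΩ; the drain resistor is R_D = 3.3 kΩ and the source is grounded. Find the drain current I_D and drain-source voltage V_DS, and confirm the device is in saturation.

I_D ≈ 0.24 mA, V_DS ≈ 12 V

V_G = V_DD·R_2/(R_1+R_2) = 13×27/147 = 2.39 V. With the source grounded, V_GS = V_G = 2.39 V.
Assume saturation: I_D = (k_n/2)(V_GS − V_t)² = (1.4/2)×(2.39 − 1.8)² = 0.7×0.588² = 0.242 mA.
V_DS = V_DD − I_D·R_D = 13 − 0.242×3.3 = 12.2 V.
Saturation requires V_DS ≥ V_GS − V_t = 0.588 V; 12.2 ≥ 0.588 ✓.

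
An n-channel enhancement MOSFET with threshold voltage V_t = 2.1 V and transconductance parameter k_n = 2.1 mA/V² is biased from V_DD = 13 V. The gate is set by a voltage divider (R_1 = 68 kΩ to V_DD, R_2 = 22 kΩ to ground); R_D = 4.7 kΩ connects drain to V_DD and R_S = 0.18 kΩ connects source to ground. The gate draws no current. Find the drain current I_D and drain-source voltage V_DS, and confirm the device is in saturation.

I_D ≈ 0.89 mA, V_DS ≈ 8.7 V

V_G = V_DD·R_2/(R_1+R_2) = 13×22/90 = 3.18 V.
Assume saturation: I_D = (k_n/2)(V_GS − V_t)² with V_GS = V_G − I_D·R_S = 3.18 − 0.18·I_D.
Substituting gives 0.034·I_D² − 1.41·I_D + 1.22 = 0, with roots I_D = 0.886 or 40.5 mA.
The root I_D = 40.5 mA gives V_GS = -4.11 V ≤ V_t, so take I_D = 0.886 mA.
Then V_GS = 3.02 V and V_DS = V_DD − I_D(R_D+R_S) = 13 − 0.886×4.88 = 8.68 V.
Saturation requires V_DS ≥ V_GS − V_t = 0.918 V; 8.68 ≥ 0.918 ✓.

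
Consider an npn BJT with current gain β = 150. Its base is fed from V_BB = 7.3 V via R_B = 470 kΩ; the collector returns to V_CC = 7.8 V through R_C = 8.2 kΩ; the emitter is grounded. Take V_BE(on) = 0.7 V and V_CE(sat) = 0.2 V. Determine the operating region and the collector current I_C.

saturation; I_C ≈ 0.93 mA

Assume active: I_B = (7.3 − 0.7)/470 = 0.014 mA, giving I_C = β·I_B = 2.11 mA.
But then V_CE = 7.8 − 2.11×8.2 = -9.47 V < V_CE(sat) = 0.2 V — impossible in the active region.
So the transistor is saturated. With V_CE = 0.2 V, I_C = (V_CC − 0.2)/R_C = 7.6/8.2 = 0.927 mA.
Check: β·I_B = 2.11 mA > I_C = 0.927 mA, confirming saturation.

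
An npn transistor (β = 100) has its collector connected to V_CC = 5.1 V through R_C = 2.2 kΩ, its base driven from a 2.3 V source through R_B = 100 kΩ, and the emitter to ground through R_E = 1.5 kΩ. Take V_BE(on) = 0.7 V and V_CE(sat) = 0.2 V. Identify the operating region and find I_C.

Assume active. Base-emitter loop: I_B = (V_BB − V_BE)/(R_B + (β+1)R_E) = (2.3 − 0.7)/(100 + 101×1.5) = 0.00636 mA.
I_C = β·I_B = 100×0.00636 = 0.636 mA.
V_CE = V_CC − I_C·R_C − I_E·R_E = 5.1 − 0.636×2.2 − 0.643×1.5 = 2.74 V > V_CE(sat), so the active-region assumption holds.

active; I_C ≈ 0.64 mA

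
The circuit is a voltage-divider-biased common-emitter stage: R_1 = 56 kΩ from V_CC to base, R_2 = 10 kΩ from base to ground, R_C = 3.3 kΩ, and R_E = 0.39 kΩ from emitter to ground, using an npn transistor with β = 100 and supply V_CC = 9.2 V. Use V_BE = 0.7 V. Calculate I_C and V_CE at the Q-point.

I_C ≈ 1.4 mA, V_CE ≈ 3.8 V

Thevenize the base divider: V_Th = V_CC·R_2/(R_1+R_2) = 9.2×10/66 = 1.39 V, R_Th = R_1‖R_2 = 8.48 kΩ.
Base-emitter loop: V_Th = I_B·R_Th + V_BE + (β+1)I_B·R_E, so I_B = (1.39 − 0.7) / (8.48 + 101×0.39) = 0.0145 mA.
I_C = β·I_B = 100×0.0145 = 1.45 mA, and I_E = (β+1)I_B = 1.46 mA.
V_CE = V_CC − I_C·R_C − I_E·R_E = 9.2 − 1.45×3.3 − 1.46×0.39 = 3.85 V.
V_CE = 3.85 V > 0.2 V confirms active-region operation.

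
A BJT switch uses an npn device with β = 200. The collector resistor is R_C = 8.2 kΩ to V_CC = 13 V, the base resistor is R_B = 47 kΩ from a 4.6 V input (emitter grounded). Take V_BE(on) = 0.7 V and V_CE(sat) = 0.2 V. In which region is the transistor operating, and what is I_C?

Assume active: I_B = (4.6 − 0.7)/47 = 0.083 mA, giving I_C = β·I_B = 16.6 mA.
But then V_CE = 13 − 16.6×8.2 = -123 V < V_CE(sat) = 0.2 V — impossible in the active region.
So the transistor is saturated. With V_CE = 0.2 V, I_C = (V_CC − 0.2)/R_C = 12.8/8.2 = 1.56 mA.
Check: β·I_B = 16.6 mA > I_C = 1.56 mA, confirming saturation.

saturation; I_C ≈ 1.6 mA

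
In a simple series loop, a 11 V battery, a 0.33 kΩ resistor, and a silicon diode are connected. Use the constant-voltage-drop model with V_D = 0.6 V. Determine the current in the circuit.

I ≈ 32 mA

KVL around the loop: 11 = V_D + I·R = 0.6 + I × 0.33 kΩ.
So I = (11 − 0.6) / 0.33 kΩ = 10.4 / 0.33 = 31.5 mA.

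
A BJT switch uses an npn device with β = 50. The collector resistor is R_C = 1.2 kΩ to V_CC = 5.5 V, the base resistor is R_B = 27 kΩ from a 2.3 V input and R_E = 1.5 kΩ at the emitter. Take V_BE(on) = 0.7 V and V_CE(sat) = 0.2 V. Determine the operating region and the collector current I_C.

Assume active. Base-emitter loop: I_B = (V_BB − V_BE)/(R_B + (β+1)R_E) = (2.3 − 0.7)/(27 + 51×1.5) = 0.0155 mA.
I_C = β·I_B = 50×0.0155 = 0.773 mA.
V_CE = V_CC − I_C·R_C − I_E·R_E = 5.5 − 0.773×1.2 − 0.788×1.5 = 3.39 V > V_CE(sat), so the active-region assumption holds.

active; I_C ≈ 0.77 mA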